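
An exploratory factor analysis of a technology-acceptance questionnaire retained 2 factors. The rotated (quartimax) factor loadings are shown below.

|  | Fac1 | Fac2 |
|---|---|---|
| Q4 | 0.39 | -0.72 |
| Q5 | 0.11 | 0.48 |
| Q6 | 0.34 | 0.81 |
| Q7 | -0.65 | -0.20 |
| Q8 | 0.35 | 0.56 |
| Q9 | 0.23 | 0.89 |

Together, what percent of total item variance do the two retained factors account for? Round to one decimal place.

57.1%

Communalities: 0.6705, 0.2425, 0.7717, 0.4625, 0.4361, 0.8450; Σh² = 3.4283.
Total variance with 6 standardized items is 6, so the solution explains 3.4283/6 = 0.5714 = 57.14%.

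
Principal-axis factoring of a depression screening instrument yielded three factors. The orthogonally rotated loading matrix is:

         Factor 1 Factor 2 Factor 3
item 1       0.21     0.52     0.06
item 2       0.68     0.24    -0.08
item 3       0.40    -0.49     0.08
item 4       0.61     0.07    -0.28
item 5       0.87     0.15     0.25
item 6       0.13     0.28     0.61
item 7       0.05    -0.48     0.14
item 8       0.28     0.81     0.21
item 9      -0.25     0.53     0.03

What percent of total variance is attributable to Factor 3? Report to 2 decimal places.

6.60%

SS loadings for Factor 3 = 0.06² + (-0.08)² + 0.08² + (-0.28)² + 0.25² + 0.61² + 0.14² + 0.21² + 0.03² = 0.5940
With 9 standardized items, total variance = 9. Proportion = 0.5940/9 = 0.0660 → 6.60%.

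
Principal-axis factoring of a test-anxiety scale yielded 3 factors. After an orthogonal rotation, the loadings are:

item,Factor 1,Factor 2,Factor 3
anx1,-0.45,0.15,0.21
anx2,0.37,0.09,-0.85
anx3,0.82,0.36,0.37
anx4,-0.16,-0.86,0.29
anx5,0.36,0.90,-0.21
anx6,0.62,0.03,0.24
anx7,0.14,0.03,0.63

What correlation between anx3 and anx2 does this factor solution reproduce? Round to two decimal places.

r̂ = Σ λ_i·λ_j across factors = (0.82)(0.37) + (0.36)(0.09) + (0.37)(-0.85)
  = +0.3034 +0.0324 -0.3145 = 0.0213

0.02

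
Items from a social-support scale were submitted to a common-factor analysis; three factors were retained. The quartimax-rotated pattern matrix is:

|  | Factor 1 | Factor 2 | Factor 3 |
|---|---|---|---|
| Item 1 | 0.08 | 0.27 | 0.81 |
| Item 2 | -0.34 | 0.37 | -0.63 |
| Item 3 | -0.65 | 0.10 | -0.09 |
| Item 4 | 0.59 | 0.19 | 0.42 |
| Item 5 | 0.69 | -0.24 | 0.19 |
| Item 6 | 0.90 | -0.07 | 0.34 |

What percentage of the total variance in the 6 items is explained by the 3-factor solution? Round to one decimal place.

64.8%

Communalities: 0.7354, 0.6494, 0.4406, 0.5606, 0.5698, 0.9305; Σh² = 3.8863.
Total variance with 6 standardized items is 6, so the solution explains 3.8863/6 = 0.6477 = 64.77%.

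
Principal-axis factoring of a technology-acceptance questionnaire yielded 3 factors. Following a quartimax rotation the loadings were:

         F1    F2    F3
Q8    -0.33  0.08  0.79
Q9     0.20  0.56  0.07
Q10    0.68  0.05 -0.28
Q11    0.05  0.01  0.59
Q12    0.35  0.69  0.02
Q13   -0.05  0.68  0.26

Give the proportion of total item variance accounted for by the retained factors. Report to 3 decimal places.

0.521

SS loadings by factor: 0.7388, 1.2611, 1.1235; total = 3.1234.
Total variance with 6 standardized items is 6, so the solution explains 3.1234/6 = 0.5206.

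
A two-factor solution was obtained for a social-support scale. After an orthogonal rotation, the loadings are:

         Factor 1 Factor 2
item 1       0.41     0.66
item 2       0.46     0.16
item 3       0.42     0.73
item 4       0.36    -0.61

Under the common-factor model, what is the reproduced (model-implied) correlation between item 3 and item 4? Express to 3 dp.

-0.294

r̂ = Σ λ_i·λ_j across factors = (0.42)(0.36) + (0.73)(-0.61)
  = +0.1512 -0.4453 = -0.2941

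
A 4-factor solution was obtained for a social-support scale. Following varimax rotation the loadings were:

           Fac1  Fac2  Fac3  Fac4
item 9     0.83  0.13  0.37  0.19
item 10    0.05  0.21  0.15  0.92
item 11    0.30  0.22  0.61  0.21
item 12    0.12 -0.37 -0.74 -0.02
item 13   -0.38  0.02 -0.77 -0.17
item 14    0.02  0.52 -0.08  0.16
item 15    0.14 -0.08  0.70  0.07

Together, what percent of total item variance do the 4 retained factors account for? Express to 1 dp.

Communalities: 0.8788, 0.9155, 0.5546, 0.6993, 0.7666, 0.3028, 0.5209; Σh² = 4.6385.
Total variance with 7 standardized items is 7, so the solution explains 4.6385/7 = 0.6626 = 66.26%.

66.3%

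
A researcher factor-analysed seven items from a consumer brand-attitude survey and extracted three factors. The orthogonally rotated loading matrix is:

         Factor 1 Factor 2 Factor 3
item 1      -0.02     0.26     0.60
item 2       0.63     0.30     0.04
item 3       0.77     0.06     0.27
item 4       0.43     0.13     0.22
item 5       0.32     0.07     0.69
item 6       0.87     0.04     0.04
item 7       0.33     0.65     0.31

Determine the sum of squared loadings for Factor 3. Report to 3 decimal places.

1.057

SS loadings for Factor 3 = 0.60² + 0.04² + 0.27² + 0.22² + 0.69² + 0.04² + 0.31² = 0.3600 + 0.0016 + 0.0729 + 0.0484 + 0.4761 + 0.0016 + 0.0961 = 1.0567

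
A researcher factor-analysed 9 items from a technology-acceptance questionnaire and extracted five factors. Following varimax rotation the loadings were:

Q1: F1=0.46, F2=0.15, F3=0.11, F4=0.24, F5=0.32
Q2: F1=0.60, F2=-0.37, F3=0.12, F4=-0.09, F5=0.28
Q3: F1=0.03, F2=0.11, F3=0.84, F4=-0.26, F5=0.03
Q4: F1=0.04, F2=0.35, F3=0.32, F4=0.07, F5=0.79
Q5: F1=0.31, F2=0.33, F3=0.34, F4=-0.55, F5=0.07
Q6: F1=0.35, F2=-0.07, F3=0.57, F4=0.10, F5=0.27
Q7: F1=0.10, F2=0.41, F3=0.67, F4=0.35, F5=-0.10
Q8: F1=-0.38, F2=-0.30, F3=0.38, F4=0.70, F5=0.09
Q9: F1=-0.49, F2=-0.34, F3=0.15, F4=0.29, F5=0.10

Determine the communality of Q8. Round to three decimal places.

h² = (-0.38)² + (-0.30)² + 0.38² + 0.70² + 0.09² = 0.1444 + 0.0900 + 0.1444 + 0.4900 + 0.0081 = 0.8769

0.877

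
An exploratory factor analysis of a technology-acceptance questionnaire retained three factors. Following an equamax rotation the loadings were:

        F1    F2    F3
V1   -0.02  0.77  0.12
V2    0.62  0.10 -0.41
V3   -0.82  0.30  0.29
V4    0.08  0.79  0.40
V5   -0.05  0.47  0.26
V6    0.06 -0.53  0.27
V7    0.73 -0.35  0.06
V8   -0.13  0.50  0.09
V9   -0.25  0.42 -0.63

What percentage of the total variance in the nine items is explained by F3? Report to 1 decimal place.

SS loadings for F3 = 0.12² + (-0.41)² + 0.29² + 0.40² + 0.26² + 0.27² + 0.06² + 0.09² + (-0.63)² = 0.9757
With 9 standardized items, total variance = 9. Proportion = 0.9757/9 = 0.1084 → 10.84%.

10.8%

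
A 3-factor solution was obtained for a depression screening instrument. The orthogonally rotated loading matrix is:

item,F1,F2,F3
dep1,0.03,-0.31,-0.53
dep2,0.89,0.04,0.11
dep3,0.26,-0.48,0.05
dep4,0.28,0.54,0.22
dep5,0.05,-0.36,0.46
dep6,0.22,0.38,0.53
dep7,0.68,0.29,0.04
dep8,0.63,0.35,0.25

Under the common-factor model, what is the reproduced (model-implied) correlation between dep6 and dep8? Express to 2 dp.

r̂ = Σ λ_i·λ_j across factors = (0.22)(0.63) + (0.38)(0.35) + (0.53)(0.25)
  = +0.1386 +0.1330 +0.1325 = 0.4041

0.40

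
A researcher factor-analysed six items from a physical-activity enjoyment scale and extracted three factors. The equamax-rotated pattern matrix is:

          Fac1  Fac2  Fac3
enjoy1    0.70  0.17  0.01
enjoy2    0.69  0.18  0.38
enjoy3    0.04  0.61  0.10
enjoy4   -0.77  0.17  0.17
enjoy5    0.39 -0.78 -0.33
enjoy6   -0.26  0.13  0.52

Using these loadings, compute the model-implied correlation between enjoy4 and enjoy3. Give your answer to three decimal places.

0.090

r̂ = Σ λ_i·λ_j across factors = (-0.77)(0.04) + (0.17)(0.61) + (0.17)(0.10)
  = -0.0308 +0.1037 +0.0170 = 0.0899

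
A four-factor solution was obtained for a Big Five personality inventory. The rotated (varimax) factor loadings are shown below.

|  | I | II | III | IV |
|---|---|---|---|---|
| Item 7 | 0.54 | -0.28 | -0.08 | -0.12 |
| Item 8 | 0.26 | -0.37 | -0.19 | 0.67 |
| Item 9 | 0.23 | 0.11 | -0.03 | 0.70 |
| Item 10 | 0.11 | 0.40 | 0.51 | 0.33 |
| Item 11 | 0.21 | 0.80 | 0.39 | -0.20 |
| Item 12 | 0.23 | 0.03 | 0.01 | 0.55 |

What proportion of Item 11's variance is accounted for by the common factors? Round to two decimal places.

h² = 0.21² + 0.80² + 0.39² + (-0.20)² = 0.0441 + 0.6400 + 0.1521 + 0.0400 = 0.8762

0.88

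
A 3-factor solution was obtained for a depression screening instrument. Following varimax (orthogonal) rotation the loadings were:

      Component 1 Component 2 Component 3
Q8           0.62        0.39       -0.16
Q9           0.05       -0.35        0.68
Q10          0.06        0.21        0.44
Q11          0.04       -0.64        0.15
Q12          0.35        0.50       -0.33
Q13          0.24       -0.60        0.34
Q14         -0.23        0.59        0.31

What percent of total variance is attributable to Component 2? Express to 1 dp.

24.1%

SS loadings for Component 2 = 0.39² + (-0.35)² + 0.21² + (-0.64)² + 0.50² + (-0.60)² + 0.59² = 1.6864
With 7 standardized items, total variance = 7. Proportion = 1.6864/7 = 0.2409 → 24.09%.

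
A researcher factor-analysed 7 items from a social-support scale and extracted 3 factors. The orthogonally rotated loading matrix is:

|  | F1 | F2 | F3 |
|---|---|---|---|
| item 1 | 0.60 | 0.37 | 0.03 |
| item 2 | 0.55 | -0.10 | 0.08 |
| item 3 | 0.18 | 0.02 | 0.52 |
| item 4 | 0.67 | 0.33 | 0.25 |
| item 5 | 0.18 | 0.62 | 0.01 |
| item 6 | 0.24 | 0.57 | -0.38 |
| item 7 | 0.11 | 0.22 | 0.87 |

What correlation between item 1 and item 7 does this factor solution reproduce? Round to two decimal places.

r̂ = Σ λ_i·λ_j across factors = (0.60)(0.11) + (0.37)(0.22) + (0.03)(0.87)
  = +0.0660 +0.0814 +0.0261 = 0.1735

0.17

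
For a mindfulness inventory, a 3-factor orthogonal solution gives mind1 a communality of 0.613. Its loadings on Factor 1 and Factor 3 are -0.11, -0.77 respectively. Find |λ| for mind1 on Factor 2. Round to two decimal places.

Under orthogonal rotation h² = Σλ², so λ_Factor 2² = h² − (0.6050) = 0.613 − 0.6050 = 0.0080.
|λ| = √0.0080 = 0.0894.

0.09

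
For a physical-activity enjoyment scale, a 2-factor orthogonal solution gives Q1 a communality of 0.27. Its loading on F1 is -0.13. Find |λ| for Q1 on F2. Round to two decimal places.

Under orthogonal rotation h² = Σλ², so λ_F2² = h² − (0.0169) = 0.27 − 0.0169 = 0.2531.
|λ| = √0.2531 = 0.5031.

0.50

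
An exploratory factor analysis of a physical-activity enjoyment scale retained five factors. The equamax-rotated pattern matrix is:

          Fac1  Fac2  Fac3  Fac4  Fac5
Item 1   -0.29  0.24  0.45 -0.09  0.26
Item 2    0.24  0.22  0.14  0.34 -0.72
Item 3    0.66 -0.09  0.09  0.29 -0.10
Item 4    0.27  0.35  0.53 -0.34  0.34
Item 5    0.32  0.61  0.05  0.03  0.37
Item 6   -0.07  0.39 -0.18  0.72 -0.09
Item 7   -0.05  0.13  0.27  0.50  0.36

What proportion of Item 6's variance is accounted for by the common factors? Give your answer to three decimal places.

0.716

h² = (-0.07)² + 0.39² + (-0.18)² + 0.72² + (-0.09)² = 0.0049 + 0.1521 + 0.0324 + 0.5184 + 0.0081 = 0.7159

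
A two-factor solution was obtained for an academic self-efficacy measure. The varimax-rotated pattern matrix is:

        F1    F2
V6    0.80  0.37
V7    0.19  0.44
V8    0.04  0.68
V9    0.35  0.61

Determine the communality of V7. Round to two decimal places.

0.23

h² = 0.19² + 0.44² = 0.0361 + 0.1936 = 0.2297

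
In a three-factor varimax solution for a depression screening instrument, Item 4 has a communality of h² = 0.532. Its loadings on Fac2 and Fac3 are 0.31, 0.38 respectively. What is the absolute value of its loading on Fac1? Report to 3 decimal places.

0.540

Under orthogonal rotation h² = Σλ², so λ_Fac1² = h² − (0.2405) = 0.532 − 0.2405 = 0.2915.
|λ| = √0.2915 = 0.5399.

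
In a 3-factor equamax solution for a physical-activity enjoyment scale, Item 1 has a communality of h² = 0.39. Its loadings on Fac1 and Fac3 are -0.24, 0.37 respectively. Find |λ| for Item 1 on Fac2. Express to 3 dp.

0.442

Under orthogonal rotation h² = Σλ², so λ_Fac2² = h² − (0.1945) = 0.39 − 0.1945 = 0.1955.
|λ| = √0.1955 = 0.4422.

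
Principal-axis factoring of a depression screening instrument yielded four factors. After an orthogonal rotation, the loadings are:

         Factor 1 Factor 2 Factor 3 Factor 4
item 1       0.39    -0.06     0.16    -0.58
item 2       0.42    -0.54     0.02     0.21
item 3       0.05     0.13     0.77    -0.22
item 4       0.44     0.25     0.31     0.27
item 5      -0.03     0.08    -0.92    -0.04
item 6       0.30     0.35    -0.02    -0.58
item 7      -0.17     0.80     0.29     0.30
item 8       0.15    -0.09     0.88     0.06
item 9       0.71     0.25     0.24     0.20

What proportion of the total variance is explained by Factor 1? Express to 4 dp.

SS loadings for Factor 1 = 0.39² + 0.42² + 0.05² + 0.44² + (-0.03)² + 0.30² + (-0.17)² + 0.15² + 0.71² = 1.1710
Proportion of variance = 1.1710 / 9 = 0.1301.

0.1301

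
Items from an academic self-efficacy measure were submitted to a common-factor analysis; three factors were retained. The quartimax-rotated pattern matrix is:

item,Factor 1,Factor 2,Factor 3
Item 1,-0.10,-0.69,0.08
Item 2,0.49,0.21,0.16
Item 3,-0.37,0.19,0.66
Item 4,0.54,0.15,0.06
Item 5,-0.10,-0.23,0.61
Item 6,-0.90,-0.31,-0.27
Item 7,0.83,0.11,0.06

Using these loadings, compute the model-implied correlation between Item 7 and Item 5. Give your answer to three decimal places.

r̂ = Σ λ_i·λ_j across factors = (0.83)(-0.10) + (0.11)(-0.23) + (0.06)(0.61)
  = -0.0830 -0.0253 +0.0366 = -0.0717

-0.072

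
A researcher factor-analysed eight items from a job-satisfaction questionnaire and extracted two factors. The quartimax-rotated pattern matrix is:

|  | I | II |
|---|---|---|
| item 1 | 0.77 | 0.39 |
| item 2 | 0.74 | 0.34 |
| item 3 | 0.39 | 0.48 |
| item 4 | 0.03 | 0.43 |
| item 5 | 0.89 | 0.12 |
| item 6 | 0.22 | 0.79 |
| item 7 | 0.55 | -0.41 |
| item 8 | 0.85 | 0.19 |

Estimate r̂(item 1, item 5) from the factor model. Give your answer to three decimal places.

r̂ = Σ λ_i·λ_j across factors = (0.77)(0.89) + (0.39)(0.12)
  = +0.6853 +0.0468 = 0.7321

0.732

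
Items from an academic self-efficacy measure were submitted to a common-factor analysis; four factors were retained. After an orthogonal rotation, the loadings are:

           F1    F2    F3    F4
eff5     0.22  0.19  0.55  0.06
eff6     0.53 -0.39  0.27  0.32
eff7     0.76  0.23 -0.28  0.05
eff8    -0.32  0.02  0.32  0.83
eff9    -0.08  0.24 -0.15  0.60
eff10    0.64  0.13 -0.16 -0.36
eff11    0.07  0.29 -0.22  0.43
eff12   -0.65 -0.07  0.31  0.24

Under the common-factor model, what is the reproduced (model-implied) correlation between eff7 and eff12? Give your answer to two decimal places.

r̂ = Σ λ_i·λ_j across factors = (0.76)(-0.65) + (0.23)(-0.07) + (-0.28)(0.31) + (0.05)(0.24)
  = -0.4940 -0.0161 -0.0868 +0.0120 = -0.5849

-0.58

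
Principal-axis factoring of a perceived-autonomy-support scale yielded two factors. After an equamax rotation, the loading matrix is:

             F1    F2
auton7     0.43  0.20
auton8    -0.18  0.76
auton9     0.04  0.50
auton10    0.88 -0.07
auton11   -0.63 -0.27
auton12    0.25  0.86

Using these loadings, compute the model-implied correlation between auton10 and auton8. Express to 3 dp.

-0.212

r̂ = Σ λ_i·λ_j across factors = (0.88)(-0.18) + (-0.07)(0.76)
  = -0.1584 -0.0532 = -0.2116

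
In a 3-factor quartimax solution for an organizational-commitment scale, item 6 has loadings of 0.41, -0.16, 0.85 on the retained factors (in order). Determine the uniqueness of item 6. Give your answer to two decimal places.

0.08

h² = 0.41² + (-0.16)² + 0.85² = 0.1681 + 0.0256 + 0.7225 = 0.9162
Uniqueness u² = 1 − h² = 1 − 0.9162 = 0.0838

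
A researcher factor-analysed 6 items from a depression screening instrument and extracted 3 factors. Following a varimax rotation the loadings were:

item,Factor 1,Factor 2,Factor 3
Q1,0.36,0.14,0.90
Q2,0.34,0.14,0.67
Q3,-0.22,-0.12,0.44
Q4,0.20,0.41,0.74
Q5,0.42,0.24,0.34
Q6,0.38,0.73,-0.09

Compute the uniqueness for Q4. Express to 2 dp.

h² = 0.20² + 0.41² + 0.74² = 0.0400 + 0.1681 + 0.5476 = 0.7557
Uniqueness u² = 1 − h² = 1 − 0.7557 = 0.2443

0.24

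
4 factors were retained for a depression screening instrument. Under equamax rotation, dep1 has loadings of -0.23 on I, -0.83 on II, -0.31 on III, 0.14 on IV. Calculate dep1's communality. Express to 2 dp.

h² = (-0.23)² + (-0.83)² + (-0.31)² + 0.14² = 0.0529 + 0.6889 + 0.0961 + 0.0196 = 0.8575

0.86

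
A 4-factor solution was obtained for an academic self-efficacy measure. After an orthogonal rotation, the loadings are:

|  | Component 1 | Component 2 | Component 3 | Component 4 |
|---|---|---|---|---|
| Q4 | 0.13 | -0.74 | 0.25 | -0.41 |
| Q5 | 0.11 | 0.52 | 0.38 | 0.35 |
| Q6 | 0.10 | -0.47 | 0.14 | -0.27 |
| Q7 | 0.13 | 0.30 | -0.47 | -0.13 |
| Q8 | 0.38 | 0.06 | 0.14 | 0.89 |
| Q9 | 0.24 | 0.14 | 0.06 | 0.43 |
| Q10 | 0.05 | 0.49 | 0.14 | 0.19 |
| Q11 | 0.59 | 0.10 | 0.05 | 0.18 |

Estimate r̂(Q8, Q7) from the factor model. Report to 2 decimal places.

-0.11

r̂ = Σ λ_i·λ_j across factors = (0.38)(0.13) + (0.06)(0.30) + (0.14)(-0.47) + (0.89)(-0.13)
  = +0.0494 +0.0180 -0.0658 -0.1157 = -0.1141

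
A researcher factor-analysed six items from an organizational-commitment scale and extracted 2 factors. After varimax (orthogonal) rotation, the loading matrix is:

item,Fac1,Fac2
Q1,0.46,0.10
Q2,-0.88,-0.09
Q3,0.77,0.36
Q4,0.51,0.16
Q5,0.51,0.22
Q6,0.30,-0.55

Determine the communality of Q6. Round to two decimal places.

0.39

h² = 0.30² + (-0.55)² = 0.0900 + 0.3025 = 0.3925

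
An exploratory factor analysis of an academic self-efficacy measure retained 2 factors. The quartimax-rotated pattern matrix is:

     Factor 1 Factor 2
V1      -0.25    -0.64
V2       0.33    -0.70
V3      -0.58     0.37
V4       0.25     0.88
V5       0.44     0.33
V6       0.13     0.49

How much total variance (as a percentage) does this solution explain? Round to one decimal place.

Communalities: 0.4721, 0.5989, 0.4733, 0.8369, 0.3025, 0.2570; Σh² = 2.9407.
Total variance with 6 standardized items is 6, so the solution explains 2.9407/6 = 0.4901 = 49.01%.

49.0%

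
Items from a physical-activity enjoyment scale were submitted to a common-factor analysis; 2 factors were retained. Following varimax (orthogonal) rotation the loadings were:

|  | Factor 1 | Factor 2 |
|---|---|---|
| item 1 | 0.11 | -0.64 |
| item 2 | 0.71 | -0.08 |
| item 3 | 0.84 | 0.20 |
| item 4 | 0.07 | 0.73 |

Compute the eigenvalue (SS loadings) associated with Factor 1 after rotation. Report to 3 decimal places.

SS loadings for Factor 1 = 0.11² + 0.71² + 0.84² + 0.07² = 0.0121 + 0.5041 + 0.7056 + 0.0049 = 1.2267

1.227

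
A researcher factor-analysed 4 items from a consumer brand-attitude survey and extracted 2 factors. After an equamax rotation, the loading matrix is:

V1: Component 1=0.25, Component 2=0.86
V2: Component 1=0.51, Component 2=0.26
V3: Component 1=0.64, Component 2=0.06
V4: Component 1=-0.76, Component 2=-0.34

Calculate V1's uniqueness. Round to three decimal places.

h² = 0.25² + 0.86² = 0.0625 + 0.7396 = 0.8021
Uniqueness u² = 1 − h² = 1 − 0.8021 = 0.1979

0.198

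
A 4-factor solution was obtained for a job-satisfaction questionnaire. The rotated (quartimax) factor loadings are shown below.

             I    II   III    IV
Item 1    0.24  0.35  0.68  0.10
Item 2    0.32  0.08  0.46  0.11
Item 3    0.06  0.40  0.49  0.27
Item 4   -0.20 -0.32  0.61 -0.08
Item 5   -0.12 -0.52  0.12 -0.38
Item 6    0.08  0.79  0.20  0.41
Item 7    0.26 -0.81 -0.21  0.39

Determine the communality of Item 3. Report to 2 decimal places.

h² = 0.06² + 0.40² + 0.49² + 0.27² = 0.0036 + 0.1600 + 0.2401 + 0.0729 = 0.4766

0.48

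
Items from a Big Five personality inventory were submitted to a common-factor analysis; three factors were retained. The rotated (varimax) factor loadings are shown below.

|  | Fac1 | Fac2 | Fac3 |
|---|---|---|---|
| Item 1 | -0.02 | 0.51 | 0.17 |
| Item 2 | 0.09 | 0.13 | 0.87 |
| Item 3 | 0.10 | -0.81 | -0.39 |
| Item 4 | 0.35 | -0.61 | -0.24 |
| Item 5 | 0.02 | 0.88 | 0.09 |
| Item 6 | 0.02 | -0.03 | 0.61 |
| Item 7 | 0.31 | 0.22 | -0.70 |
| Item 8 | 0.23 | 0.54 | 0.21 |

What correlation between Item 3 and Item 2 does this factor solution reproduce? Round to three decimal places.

-0.436

r̂ = Σ λ_i·λ_j across factors = (0.10)(0.09) + (-0.81)(0.13) + (-0.39)(0.87)
  = +0.0090 -0.1053 -0.3393 = -0.4356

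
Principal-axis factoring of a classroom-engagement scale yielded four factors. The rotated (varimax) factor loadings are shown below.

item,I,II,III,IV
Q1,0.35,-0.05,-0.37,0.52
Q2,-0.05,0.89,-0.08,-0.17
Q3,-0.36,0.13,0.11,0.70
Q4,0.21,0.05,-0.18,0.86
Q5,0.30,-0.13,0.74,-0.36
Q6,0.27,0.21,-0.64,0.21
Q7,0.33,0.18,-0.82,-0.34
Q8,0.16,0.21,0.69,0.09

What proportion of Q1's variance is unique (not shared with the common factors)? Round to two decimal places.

0.47

h² = 0.35² + (-0.05)² + (-0.37)² + 0.52² = 0.1225 + 0.0025 + 0.1369 + 0.2704 = 0.5323
Uniqueness u² = 1 − h² = 1 − 0.5323 = 0.4677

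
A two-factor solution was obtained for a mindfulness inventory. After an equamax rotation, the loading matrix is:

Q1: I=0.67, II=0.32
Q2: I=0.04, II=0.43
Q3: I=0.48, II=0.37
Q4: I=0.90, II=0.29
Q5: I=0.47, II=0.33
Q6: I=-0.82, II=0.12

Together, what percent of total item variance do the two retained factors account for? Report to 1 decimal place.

50.3%

SS loadings by factor: 2.3842, 0.6316; total = 3.0158.
Total variance with 6 standardized items is 6, so the solution explains 3.0158/6 = 0.5026 = 50.26%.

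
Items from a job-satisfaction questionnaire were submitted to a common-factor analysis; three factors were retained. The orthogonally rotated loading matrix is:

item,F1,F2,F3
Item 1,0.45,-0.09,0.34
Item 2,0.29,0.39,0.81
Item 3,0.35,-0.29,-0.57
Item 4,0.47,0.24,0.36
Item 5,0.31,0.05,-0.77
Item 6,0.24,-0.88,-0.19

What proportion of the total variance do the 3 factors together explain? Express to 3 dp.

0.620

SS loadings by factor: 0.7837, 1.0788, 1.8552; total = 3.7177.
Total variance with 6 standardized items is 6, so the solution explains 3.7177/6 = 0.6196.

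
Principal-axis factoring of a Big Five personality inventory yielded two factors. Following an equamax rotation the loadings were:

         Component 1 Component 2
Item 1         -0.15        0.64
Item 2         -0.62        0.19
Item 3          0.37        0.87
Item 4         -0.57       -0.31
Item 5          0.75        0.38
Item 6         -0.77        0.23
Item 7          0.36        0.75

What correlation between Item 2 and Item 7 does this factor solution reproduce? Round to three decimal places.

r̂ = Σ λ_i·λ_j across factors = (-0.62)(0.36) + (0.19)(0.75)
  = -0.2232 +0.1425 = -0.0807

-0.081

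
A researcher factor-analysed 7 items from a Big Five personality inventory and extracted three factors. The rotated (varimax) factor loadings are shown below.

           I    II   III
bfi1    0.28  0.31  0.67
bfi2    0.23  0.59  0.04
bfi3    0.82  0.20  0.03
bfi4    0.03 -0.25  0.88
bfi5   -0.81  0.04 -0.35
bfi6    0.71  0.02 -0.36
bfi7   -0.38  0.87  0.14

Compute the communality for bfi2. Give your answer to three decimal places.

h² = 0.23² + 0.59² + 0.04² = 0.0529 + 0.3481 + 0.0016 = 0.4026

0.403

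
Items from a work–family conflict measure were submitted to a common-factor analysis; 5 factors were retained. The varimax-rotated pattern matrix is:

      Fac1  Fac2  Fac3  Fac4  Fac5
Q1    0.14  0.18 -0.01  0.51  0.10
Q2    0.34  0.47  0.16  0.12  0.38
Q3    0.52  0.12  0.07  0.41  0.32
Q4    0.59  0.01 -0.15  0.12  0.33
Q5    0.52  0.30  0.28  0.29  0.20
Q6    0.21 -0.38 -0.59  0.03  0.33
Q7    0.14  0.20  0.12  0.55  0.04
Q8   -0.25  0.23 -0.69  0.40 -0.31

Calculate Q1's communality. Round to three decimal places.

h² = 0.14² + 0.18² + (-0.01)² + 0.51² + 0.10² = 0.0196 + 0.0324 + 0.0001 + 0.2601 + 0.0100 = 0.3222

0.322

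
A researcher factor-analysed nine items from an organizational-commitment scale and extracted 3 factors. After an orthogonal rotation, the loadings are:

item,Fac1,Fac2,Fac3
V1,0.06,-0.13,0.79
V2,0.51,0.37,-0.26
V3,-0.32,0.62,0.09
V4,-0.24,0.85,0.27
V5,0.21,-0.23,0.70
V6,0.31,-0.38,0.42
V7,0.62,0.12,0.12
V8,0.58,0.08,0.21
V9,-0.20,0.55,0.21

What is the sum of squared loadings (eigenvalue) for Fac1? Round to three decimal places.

1.325

SS loadings for Fac1 = 0.06² + 0.51² + (-0.32)² + (-0.24)² + 0.21² + 0.31² + 0.62² + 0.58² + (-0.20)² = 0.0036 + 0.2601 + 0.1024 + 0.0576 + 0.0441 + 0.0961 + 0.3844 + 0.3364 + 0.0400 = 1.3247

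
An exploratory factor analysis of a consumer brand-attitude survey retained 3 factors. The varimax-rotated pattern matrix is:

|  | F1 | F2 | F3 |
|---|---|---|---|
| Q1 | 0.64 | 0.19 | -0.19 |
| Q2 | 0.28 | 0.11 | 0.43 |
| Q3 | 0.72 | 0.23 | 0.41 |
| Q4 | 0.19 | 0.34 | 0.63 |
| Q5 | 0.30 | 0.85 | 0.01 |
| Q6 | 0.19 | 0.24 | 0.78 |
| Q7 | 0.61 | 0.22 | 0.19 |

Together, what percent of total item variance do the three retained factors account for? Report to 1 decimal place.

57.4%

Communalities: 0.4818, 0.2754, 0.7394, 0.5486, 0.8126, 0.7021, 0.4566; Σh² = 4.0165.
Total variance with 7 standardized items is 7, so the solution explains 4.0165/7 = 0.5738 = 57.38%.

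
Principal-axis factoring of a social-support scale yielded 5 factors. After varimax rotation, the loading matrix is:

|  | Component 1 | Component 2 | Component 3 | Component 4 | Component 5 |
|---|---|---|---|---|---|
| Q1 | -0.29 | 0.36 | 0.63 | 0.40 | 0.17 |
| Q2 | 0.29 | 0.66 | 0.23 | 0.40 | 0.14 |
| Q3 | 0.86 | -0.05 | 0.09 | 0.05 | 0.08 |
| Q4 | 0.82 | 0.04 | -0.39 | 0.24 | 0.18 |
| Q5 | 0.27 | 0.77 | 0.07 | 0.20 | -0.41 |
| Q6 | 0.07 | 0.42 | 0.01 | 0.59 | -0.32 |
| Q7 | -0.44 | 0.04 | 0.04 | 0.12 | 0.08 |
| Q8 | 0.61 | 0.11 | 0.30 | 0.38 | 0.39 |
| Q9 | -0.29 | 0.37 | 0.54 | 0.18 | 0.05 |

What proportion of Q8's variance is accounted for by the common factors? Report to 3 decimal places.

0.771

h² = 0.61² + 0.11² + 0.30² + 0.38² + 0.39² = 0.3721 + 0.0121 + 0.0900 + 0.1444 + 0.1521 = 0.7707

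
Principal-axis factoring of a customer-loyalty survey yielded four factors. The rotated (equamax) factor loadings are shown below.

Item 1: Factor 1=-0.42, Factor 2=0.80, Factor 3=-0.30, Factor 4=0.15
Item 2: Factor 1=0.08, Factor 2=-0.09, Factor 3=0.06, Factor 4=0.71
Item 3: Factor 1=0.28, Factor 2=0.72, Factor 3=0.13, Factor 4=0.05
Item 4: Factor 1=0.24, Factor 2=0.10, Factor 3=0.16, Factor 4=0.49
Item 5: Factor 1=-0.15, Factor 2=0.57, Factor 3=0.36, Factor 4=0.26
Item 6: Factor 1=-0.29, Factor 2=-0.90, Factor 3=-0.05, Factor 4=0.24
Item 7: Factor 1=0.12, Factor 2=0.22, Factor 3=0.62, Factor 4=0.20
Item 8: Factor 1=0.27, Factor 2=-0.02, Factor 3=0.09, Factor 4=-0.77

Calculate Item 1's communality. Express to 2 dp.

h² = (-0.42)² + 0.80² + (-0.30)² + 0.15² = 0.1764 + 0.6400 + 0.0900 + 0.0225 = 0.9289

0.93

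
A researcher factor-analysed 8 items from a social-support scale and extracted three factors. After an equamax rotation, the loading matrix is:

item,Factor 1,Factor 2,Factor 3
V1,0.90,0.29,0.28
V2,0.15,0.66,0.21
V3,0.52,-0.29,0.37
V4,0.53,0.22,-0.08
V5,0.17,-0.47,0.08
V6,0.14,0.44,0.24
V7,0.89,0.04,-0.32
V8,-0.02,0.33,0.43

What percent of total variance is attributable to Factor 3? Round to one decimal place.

7.7%

SS loadings for Factor 3 = 0.28² + 0.21² + 0.37² + (-0.08)² + 0.08² + 0.24² + (-0.32)² + 0.43² = 0.6171
With 8 standardized items, total variance = 8. Proportion = 0.6171/8 = 0.0771 → 7.71%.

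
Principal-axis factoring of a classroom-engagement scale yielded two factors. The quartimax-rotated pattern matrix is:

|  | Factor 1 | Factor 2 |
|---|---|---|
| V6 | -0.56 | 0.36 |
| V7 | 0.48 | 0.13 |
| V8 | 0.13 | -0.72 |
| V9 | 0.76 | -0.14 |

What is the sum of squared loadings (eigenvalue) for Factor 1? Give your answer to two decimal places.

SS loadings for Factor 1 = (-0.56)² + 0.48² + 0.13² + 0.76² = 0.3136 + 0.2304 + 0.0169 + 0.5776 = 1.1385

1.14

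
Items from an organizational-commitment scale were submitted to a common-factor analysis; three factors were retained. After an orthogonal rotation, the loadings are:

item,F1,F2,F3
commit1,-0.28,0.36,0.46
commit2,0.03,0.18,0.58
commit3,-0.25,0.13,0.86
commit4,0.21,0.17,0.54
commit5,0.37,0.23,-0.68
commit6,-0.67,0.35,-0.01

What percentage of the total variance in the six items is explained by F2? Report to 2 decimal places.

SS loadings for F2 = 0.36² + 0.18² + 0.13² + 0.17² + 0.23² + 0.35² = 0.3832
With 6 standardized items, total variance = 6. Proportion = 0.3832/6 = 0.0639 → 6.39%.

6.39%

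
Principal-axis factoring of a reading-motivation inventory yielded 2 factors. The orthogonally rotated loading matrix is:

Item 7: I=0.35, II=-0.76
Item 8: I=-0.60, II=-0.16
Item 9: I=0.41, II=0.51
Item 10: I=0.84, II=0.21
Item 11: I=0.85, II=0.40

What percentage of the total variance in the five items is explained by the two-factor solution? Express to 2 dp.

SS loadings by factor: 2.0787, 1.0674; total = 3.1461.
Total variance with 5 standardized items is 5, so the solution explains 3.1461/5 = 0.6292 = 62.92%.

62.92%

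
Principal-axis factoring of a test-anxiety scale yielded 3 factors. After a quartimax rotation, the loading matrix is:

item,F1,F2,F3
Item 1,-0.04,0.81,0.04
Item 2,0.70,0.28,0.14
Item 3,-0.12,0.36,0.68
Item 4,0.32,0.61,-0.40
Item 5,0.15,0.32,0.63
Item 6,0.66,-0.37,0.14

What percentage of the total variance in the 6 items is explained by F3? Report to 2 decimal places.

SS loadings for F3 = 0.04² + 0.14² + 0.68² + (-0.40)² + 0.63² + 0.14² = 1.0601
With 6 standardized items, total variance = 6. Proportion = 1.0601/6 = 0.1767 → 17.67%.

17.67%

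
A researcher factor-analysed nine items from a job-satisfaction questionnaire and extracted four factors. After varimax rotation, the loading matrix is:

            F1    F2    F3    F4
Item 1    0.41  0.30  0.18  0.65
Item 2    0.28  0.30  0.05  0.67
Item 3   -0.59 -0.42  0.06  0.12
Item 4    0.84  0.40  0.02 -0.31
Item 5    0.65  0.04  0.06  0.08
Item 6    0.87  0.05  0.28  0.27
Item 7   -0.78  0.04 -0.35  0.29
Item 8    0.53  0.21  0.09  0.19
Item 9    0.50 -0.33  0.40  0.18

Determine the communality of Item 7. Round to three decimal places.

h² = (-0.78)² + 0.04² + (-0.35)² + 0.29² = 0.6084 + 0.0016 + 0.1225 + 0.0841 = 0.8166

0.817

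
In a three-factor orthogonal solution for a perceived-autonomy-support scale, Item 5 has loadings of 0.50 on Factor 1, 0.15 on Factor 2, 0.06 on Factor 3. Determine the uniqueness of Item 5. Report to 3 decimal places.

h² = 0.50² + 0.15² + 0.06² = 0.2500 + 0.0225 + 0.0036 = 0.2761
Uniqueness u² = 1 − h² = 1 − 0.2761 = 0.7239

0.724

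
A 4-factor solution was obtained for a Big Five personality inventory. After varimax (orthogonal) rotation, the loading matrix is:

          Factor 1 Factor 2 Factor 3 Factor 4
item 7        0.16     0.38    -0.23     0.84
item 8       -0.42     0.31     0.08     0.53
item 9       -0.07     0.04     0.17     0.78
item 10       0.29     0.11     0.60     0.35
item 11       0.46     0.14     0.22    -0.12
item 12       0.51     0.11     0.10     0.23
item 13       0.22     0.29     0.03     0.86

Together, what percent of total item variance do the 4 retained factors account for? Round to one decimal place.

60.2%

SS loadings by factor: 0.8111, 0.3700, 0.5075, 2.5243; total = 4.2129.
Total variance with 7 standardized items is 7, so the solution explains 4.2129/7 = 0.6018 = 60.18%.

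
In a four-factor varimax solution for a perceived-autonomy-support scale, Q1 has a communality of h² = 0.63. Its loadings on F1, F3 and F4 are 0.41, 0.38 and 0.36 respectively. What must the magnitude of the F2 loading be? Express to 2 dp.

Under orthogonal rotation h² = Σλ², so λ_F2² = h² − (0.4421) = 0.63 − 0.4421 = 0.1879.
|λ| = √0.1879 = 0.4335.

0.43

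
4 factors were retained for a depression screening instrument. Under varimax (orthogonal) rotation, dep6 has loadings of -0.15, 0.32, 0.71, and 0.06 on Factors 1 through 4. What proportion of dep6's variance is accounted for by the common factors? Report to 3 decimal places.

h² = (-0.15)² + 0.32² + 0.71² + 0.06² = 0.0225 + 0.1024 + 0.5041 + 0.0036 = 0.6326

0.633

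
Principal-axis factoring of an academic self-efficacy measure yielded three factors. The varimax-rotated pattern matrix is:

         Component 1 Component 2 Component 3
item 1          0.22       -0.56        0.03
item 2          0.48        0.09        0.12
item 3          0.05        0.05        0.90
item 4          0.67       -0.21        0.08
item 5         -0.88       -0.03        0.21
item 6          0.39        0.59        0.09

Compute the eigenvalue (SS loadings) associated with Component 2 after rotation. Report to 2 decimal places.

SS loadings for Component 2 = (-0.56)² + 0.09² + 0.05² + (-0.21)² + (-0.03)² + 0.59² = 0.3136 + 0.0081 + 0.0025 + 0.0441 + 0.0009 + 0.3481 = 0.7173

0.72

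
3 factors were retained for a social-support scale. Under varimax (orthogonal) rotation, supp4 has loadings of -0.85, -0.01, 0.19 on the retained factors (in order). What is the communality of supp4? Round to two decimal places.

h² = (-0.85)² + (-0.01)² + 0.19² = 0.7225 + 0.0001 + 0.0361 = 0.7587

0.76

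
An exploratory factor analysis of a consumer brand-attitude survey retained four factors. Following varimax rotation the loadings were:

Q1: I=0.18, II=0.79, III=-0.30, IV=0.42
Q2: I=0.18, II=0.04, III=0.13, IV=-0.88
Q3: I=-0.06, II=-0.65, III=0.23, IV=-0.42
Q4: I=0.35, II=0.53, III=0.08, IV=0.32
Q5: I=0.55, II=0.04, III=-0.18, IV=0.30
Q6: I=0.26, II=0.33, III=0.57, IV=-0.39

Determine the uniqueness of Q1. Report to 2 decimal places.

0.08

h² = 0.18² + 0.79² + (-0.30)² + 0.42² = 0.0324 + 0.6241 + 0.0900 + 0.1764 = 0.9229
Uniqueness u² = 1 − h² = 1 − 0.9229 = 0.0771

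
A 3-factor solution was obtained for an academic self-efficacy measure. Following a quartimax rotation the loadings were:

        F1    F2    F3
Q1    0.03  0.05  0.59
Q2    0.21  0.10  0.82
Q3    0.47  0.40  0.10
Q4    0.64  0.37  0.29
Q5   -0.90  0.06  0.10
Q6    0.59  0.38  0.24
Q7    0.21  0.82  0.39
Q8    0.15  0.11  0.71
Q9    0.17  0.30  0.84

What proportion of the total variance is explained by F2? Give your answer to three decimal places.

0.137

SS loadings for F2 = 0.05² + 0.10² + 0.40² + 0.37² + 0.06² + 0.38² + 0.82² + 0.11² + 0.30² = 1.2319
Proportion of variance = 1.2319 / 9 = 0.1369.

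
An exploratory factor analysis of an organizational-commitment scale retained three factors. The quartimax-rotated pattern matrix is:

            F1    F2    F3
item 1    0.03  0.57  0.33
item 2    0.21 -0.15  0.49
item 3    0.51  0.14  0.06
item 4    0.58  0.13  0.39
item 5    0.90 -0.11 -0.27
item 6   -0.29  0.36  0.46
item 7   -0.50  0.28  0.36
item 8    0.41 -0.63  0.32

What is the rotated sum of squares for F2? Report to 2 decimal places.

SS loadings for F2 = 0.57² + (-0.15)² + 0.14² + 0.13² + (-0.11)² + 0.36² + 0.28² + (-0.63)² = 0.3249 + 0.0225 + 0.0196 + 0.0169 + 0.0121 + 0.1296 + 0.0784 + 0.3969 = 1.0009

1.00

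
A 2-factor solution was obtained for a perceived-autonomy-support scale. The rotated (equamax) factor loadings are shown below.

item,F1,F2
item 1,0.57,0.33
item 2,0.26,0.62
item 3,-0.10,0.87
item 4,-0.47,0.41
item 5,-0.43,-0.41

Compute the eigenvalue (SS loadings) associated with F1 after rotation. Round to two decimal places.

0.81

SS loadings for F1 = 0.57² + 0.26² + (-0.10)² + (-0.47)² + (-0.43)² = 0.3249 + 0.0676 + 0.0100 + 0.2209 + 0.1849 = 0.8083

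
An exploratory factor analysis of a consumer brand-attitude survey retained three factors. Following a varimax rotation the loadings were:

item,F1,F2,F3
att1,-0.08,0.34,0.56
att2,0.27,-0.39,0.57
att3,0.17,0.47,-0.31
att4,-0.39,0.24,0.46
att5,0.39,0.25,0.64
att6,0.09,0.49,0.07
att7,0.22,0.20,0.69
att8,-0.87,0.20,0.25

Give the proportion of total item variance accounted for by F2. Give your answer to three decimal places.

SS loadings for F2 = 0.34² + (-0.39)² + 0.47² + 0.24² + 0.25² + 0.49² + 0.20² + 0.20² = 0.9288
Proportion of variance = 0.9288 / 8 = 0.1161.

0.116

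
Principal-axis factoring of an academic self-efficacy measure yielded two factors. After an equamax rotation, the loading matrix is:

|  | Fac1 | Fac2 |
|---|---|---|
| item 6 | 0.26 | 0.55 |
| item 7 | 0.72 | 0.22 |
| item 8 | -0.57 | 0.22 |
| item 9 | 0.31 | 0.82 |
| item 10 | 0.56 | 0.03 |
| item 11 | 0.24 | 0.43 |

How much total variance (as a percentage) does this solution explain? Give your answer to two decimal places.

Communalities: 0.3701, 0.5668, 0.3733, 0.7685, 0.3145, 0.2425; Σh² = 2.6357.
Total variance with 6 standardized items is 6, so the solution explains 2.6357/6 = 0.4393 = 43.93%.

43.93%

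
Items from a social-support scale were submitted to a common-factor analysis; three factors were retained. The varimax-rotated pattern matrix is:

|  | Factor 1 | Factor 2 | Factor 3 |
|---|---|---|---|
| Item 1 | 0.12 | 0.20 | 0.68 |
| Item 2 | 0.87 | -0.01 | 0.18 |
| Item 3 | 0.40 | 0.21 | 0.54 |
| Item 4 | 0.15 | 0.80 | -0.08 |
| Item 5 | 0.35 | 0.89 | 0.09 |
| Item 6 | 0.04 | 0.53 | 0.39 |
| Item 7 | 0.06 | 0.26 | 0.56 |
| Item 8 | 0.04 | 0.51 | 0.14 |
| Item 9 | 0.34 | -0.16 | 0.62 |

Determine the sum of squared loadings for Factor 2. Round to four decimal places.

SS loadings for Factor 2 = 0.20² + (-0.01)² + 0.21² + 0.80² + 0.89² + 0.53² + 0.26² + 0.51² + (-0.16)² = 0.0400 + 0.0001 + 0.0441 + 0.6400 + 0.7921 + 0.2809 + 0.0676 + 0.2601 + 0.0256 = 2.1505

2.1505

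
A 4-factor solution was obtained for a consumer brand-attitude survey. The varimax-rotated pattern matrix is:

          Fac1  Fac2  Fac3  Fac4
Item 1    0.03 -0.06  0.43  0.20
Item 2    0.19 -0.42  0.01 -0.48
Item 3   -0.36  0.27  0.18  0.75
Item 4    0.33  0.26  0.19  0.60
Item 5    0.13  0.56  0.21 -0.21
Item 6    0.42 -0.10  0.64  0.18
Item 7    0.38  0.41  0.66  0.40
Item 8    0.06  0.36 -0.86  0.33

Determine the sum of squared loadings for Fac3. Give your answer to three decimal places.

1.882

SS loadings for Fac3 = 0.43² + 0.01² + 0.18² + 0.19² + 0.21² + 0.64² + 0.66² + (-0.86)² = 0.1849 + 0.0001 + 0.0324 + 0.0361 + 0.0441 + 0.4096 + 0.4356 + 0.7396 = 1.8824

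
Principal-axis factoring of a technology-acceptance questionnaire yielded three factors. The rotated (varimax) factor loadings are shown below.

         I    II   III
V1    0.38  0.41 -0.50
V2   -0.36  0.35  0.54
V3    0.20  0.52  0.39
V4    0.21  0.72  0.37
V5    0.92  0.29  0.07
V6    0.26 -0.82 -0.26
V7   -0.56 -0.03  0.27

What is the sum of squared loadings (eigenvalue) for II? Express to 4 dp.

SS loadings for II = 0.41² + 0.35² + 0.52² + 0.72² + 0.29² + (-0.82)² + (-0.03)² = 0.1681 + 0.1225 + 0.2704 + 0.5184 + 0.0841 + 0.6724 + 0.0009 = 1.8368

1.8368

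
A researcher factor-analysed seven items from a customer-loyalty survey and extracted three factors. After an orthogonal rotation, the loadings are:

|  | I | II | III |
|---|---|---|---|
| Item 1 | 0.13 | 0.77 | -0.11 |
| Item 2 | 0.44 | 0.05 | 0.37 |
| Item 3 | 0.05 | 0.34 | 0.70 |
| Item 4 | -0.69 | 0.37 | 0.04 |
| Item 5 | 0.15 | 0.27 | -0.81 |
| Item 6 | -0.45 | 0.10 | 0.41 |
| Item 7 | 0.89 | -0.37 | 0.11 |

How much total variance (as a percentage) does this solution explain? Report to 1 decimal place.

SS loadings by factor: 1.7062, 1.0677, 1.4769; total = 4.2508.
Total variance with 7 standardized items is 7, so the solution explains 4.2508/7 = 0.6073 = 60.73%.

60.7%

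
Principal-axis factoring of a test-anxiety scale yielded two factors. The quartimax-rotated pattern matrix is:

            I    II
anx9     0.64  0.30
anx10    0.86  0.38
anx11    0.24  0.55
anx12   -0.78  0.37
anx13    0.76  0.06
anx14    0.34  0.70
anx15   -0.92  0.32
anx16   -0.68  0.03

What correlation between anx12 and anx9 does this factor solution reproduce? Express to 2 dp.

r̂ = Σ λ_i·λ_j across factors = (-0.78)(0.64) + (0.37)(0.30)
  = -0.4992 +0.1110 = -0.3882

-0.39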